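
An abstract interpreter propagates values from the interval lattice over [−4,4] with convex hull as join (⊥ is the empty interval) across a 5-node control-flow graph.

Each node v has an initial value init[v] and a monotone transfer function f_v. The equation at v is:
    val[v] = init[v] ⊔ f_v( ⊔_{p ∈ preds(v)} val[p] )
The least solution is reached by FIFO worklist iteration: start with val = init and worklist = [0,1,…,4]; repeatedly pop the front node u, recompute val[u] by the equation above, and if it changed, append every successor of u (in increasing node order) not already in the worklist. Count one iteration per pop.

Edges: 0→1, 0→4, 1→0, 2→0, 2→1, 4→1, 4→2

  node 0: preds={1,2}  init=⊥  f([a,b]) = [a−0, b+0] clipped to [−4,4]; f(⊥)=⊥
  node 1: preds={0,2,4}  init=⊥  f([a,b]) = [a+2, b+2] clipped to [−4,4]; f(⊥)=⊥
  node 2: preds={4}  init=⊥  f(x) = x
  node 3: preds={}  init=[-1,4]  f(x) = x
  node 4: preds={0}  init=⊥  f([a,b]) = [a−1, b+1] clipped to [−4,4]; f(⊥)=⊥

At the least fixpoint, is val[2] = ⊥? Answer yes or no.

Worklist (5 pops):
  #1 pop 0: in=⊥ → ⊥ (no change)
  #2 pop 1: in=⊥ → ⊥ (no change)
  #3 pop 2: in=⊥ → ⊥ (no change)
  #4 pop 3: in=⊥ → [-1,4] (no change)
  #5 pop 4: in=⊥ → ⊥ (no change)

Fixpoint:
  val[0] = ⊥
  val[1] = ⊥
  val[2] = ⊥
  val[3] = [-1,4]
  val[4] = ⊥

yes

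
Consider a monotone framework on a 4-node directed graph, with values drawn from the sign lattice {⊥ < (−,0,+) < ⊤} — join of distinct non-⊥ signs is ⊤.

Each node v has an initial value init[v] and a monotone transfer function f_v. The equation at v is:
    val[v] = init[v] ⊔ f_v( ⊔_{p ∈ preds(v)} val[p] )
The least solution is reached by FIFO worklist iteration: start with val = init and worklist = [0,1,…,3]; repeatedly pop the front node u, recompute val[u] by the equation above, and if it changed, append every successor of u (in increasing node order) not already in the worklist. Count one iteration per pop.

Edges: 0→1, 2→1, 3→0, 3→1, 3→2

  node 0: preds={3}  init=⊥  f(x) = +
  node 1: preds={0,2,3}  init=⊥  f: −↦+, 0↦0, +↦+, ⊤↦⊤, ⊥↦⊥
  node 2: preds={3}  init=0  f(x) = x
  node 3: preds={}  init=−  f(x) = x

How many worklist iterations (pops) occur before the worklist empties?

5

Worklist (5 pops):
  #1 pop 0: in=− → + (was ⊥); enqueue []
  #2 pop 1: in=⊤ → ⊤ (was ⊥); enqueue []
  #3 pop 2: in=− → ⊤ (was 0); enqueue [1]
  #4 pop 3: in=⊥ → − (no change)
  #5 pop 1: in=⊤ → ⊤ (no change)

Fixpoint:
  val[0] = +
  val[1] = ⊤
  val[2] = ⊤
  val[3] = −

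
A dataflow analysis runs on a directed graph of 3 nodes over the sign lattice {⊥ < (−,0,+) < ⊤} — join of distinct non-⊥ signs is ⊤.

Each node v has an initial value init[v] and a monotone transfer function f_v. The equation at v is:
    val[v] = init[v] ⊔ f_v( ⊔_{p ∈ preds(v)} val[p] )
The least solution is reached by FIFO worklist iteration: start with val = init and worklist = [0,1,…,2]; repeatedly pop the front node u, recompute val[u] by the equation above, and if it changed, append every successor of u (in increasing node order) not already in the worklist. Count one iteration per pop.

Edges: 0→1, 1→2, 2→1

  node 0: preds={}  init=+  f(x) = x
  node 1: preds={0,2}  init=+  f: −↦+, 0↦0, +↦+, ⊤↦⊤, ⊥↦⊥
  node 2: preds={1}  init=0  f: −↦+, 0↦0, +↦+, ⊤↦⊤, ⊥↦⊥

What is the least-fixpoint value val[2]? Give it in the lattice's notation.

Worklist (4 pops):
  #1 pop 0: in=⊥ → + (no change)
  #2 pop 1: in=⊤ → ⊤ (was +); enqueue []
  #3 pop 2: in=⊤ → ⊤ (was 0); enqueue [1]
  #4 pop 1: in=⊤ → ⊤ (no change)

Fixpoint:
  val[0] = +
  val[1] = ⊤
  val[2] = ⊤

⊤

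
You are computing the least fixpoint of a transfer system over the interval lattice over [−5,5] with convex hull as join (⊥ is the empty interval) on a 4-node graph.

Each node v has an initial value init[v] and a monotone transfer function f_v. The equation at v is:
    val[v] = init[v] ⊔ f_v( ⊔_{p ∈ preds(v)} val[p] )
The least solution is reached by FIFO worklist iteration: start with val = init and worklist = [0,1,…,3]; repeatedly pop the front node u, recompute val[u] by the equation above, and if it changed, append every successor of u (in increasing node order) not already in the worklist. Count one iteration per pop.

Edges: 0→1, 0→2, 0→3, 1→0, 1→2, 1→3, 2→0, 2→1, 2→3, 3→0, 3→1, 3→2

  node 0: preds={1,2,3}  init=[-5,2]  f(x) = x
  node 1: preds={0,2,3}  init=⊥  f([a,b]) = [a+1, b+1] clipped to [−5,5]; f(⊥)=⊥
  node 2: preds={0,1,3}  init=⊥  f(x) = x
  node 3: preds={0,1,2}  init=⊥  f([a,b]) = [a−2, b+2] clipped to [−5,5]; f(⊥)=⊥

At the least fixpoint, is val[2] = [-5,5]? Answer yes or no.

yes

Trace (10 dequeues):
  [1] u=0 | in ⊥ | out [-5,2] | ==
  [2] u=1 | in [-5,2] | out [-4,3] | prev ⊥ | push {0}
  [3] u=2 | in [-5,3] | out [-5,3] | prev ⊥ | push {1}
  [4] u=3 | in [-5,3] | out [-5,5] | prev ⊥ | push {2}
  [5] u=0 | in [-5,5] | out [-5,5] | prev [-5,2] | push {3}
  [6] u=1 | in [-5,5] | out [-4,5] | prev [-4,3] | push {0}
  [7] u=2 | in [-5,5] | out [-5,5] | prev [-5,3] | push {1}
  [8] u=3 | in [-5,5] | out [-5,5] | ==
  [9] u=0 | in [-5,5] | out [-5,5] | ==
  [10] u=1 | in [-5,5] | out [-4,5] | ==

Converged values:
  [0] [-5,5]
  [1] [-4,5]
  [2] [-5,5]
  [3] [-5,5]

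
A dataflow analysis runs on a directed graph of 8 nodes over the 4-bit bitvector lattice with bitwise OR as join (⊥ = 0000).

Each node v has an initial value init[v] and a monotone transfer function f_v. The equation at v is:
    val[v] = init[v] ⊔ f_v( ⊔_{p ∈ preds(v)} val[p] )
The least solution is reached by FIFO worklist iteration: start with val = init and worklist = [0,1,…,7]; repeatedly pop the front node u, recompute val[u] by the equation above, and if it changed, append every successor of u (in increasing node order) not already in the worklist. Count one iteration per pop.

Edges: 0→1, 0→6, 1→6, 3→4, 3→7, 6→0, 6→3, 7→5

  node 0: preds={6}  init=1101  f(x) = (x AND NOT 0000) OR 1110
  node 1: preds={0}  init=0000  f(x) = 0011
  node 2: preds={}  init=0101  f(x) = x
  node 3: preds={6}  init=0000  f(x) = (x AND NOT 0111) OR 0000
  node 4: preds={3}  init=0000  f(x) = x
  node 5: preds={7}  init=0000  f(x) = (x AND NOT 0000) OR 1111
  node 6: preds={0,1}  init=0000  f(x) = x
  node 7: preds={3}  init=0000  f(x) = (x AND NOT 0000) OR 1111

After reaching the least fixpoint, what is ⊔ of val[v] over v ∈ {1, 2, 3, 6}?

1111

Trace (13 dequeues):
  [1] u=0 | in 0000 | out 1111 | prev 1101 | push {}
  [2] u=1 | in 1111 | out 0011 | prev 0000 | push {}
  [3] u=2 | in 0000 | out 0101 | ==
  [4] u=3 | in 0000 | out 0000 | ==
  [5] u=4 | in 0000 | out 0000 | ==
  [6] u=5 | in 0000 | out 1111 | prev 0000 | push {}
  [7] u=6 | in 1111 | out 1111 | prev 0000 | push {0,3}
  [8] u=7 | in 0000 | out 1111 | prev 0000 | push {5}
  [9] u=0 | in 1111 | out 1111 | ==
  [10] u=3 | in 1111 | out 1000 | prev 0000 | push {4,7}
  [11] u=5 | in 1111 | out 1111 | ==
  [12] u=4 | in 1000 | out 1000 | prev 0000 | push {}
  [13] u=7 | in 1000 | out 1111 | ==

Converged values:
  [0] 1111
  [1] 0011
  [2] 0101
  [3] 1000
  [4] 1000
  [5] 1111
  [6] 1111
  [7] 1111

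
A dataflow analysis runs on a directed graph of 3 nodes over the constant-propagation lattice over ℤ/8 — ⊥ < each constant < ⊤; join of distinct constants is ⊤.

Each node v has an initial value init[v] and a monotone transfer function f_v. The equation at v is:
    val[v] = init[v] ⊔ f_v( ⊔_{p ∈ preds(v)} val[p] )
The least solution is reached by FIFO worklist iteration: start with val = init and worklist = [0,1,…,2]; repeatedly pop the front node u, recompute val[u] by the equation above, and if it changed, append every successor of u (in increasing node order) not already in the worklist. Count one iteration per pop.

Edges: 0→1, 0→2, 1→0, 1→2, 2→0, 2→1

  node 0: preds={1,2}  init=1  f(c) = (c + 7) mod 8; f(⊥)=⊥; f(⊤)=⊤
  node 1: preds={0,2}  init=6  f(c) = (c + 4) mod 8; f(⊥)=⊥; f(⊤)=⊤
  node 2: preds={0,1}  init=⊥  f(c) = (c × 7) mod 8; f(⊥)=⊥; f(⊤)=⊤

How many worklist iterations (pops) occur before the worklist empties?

Trace (5 dequeues):
  [1] u=0 | in 6 | out ⊤ | prev 1 | push {}
  [2] u=1 | in ⊤ | out ⊤ | prev 6 | push {0}
  [3] u=2 | in ⊤ | out ⊤ | prev ⊥ | push {1}
  [4] u=0 | in ⊤ | out ⊤ | ==
  [5] u=1 | in ⊤ | out ⊤ | ==

Converged values:
  [0] ⊤
  [1] ⊤
  [2] ⊤

5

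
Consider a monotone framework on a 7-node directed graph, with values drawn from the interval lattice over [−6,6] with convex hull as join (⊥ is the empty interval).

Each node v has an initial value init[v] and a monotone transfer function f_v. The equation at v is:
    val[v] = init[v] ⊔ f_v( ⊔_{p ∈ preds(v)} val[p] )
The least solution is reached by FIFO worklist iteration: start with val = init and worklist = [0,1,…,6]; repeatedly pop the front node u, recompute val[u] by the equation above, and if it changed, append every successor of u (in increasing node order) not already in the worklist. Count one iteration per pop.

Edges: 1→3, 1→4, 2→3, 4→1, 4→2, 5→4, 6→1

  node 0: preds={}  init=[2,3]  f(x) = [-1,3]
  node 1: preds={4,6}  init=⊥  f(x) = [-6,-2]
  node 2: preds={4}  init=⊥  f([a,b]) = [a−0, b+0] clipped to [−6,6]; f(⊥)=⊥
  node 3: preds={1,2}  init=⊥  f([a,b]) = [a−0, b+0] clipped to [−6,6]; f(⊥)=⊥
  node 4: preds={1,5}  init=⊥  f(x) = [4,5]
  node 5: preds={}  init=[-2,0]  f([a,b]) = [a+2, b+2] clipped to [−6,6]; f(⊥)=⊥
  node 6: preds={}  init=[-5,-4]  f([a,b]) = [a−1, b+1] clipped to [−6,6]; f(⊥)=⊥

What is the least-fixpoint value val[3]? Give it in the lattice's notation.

[-6,5]

Trace (10 dequeues):
  [1] u=0 | in ⊥ | out [-1,3] | prev [2,3] | push {}
  [2] u=1 | in [-5,-4] | out [-6,-2] | prev ⊥ | push {}
  [3] u=2 | in ⊥ | out ⊥ | ==
  [4] u=3 | in [-6,-2] | out [-6,-2] | prev ⊥ | push {}
  [5] u=4 | in [-6,0] | out [4,5] | prev ⊥ | push {1,2}
  [6] u=5 | in ⊥ | out [-2,0] | ==
  [7] u=6 | in ⊥ | out [-5,-4] | ==
  [8] u=1 | in [-5,5] | out [-6,-2] | ==
  [9] u=2 | in [4,5] | out [4,5] | prev ⊥ | push {3}
  [10] u=3 | in [-6,5] | out [-6,5] | prev [-6,-2] | push {}

Converged values:
  [0] [-1,3]
  [1] [-6,-2]
  [2] [4,5]
  [3] [-6,5]
  [4] [4,5]
  [5] [-2,0]
  [6] [-5,-4]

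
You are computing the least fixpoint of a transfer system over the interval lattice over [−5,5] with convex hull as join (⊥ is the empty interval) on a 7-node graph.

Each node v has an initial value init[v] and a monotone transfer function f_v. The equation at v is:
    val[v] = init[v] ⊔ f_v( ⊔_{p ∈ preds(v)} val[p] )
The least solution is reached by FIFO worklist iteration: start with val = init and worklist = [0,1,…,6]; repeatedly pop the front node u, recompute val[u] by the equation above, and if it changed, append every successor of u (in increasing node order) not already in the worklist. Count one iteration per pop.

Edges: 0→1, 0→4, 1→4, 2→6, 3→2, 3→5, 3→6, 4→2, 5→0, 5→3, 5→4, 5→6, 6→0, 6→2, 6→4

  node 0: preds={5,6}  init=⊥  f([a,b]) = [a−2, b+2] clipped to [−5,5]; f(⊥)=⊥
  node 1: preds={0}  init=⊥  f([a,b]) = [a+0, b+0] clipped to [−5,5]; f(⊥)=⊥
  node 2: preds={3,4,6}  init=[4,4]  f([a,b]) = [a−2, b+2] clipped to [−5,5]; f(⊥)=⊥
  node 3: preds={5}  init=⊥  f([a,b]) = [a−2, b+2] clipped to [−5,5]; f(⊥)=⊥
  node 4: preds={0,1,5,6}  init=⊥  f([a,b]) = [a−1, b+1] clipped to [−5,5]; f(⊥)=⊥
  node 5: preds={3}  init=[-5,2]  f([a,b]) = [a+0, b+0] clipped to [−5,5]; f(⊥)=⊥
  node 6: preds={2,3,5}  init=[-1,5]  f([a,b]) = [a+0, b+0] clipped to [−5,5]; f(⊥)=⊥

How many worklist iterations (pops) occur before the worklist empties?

Worklist (18 pops):
  #1 pop 0: in=[-5,5] → [-5,5] (was ⊥); enqueue []
  #2 pop 1: in=[-5,5] → [-5,5] (was ⊥); enqueue []
  #3 pop 2: in=[-1,5] → [-3,5] (was [4,4]); enqueue []
  #4 pop 3: in=[-5,2] → [-5,4] (was ⊥); enqueue [2]
  #5 pop 4: in=[-5,5] → [-5,5] (was ⊥); enqueue []
  #6 pop 5: in=[-5,4] → [-5,4] (was [-5,2]); enqueue [0,3,4]
  #7 pop 6: in=[-5,5] → [-5,5] (was [-1,5]); enqueue []
  #8 pop 2: in=[-5,5] → [-5,5] (was [-3,5]); enqueue [6]
  #9 pop 0: in=[-5,5] → [-5,5] (no change)
  #10 pop 3: in=[-5,4] → [-5,5] (was [-5,4]); enqueue [2,5]
  #11 pop 4: in=[-5,5] → [-5,5] (no change)
  #12 pop 6: in=[-5,5] → [-5,5] (no change)
  #13 pop 2: in=[-5,5] → [-5,5] (no change)
  #14 pop 5: in=[-5,5] → [-5,5] (was [-5,4]); enqueue [0,3,4,6]
  #15 pop 0: in=[-5,5] → [-5,5] (no change)
  #16 pop 3: in=[-5,5] → [-5,5] (no change)
  #17 pop 4: in=[-5,5] → [-5,5] (no change)
  #18 pop 6: in=[-5,5] → [-5,5] (no change)

Fixpoint:
  val[0] = [-5,5]
  val[1] = [-5,5]
  val[2] = [-5,5]
  val[3] = [-5,5]
  val[4] = [-5,5]
  val[5] = [-5,5]
  val[6] = [-5,5]

18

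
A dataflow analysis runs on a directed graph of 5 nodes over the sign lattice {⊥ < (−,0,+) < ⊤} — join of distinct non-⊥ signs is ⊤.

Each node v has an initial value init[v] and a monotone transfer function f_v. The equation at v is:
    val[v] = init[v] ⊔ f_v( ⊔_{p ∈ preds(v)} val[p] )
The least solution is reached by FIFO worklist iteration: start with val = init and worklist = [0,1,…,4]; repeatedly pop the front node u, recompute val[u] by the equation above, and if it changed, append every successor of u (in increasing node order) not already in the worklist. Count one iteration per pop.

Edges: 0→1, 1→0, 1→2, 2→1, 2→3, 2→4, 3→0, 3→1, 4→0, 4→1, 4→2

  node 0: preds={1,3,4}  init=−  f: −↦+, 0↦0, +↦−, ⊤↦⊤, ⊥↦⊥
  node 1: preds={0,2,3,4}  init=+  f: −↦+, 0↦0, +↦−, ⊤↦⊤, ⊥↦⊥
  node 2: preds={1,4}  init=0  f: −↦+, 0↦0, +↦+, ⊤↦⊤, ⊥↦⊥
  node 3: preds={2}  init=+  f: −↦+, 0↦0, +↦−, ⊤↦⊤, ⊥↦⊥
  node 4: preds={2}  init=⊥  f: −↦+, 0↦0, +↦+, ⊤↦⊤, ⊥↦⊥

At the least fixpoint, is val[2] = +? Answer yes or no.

no

Iteration log — 8 steps:
  step 1. node 0  ⊔preds=+  new=−  stable
  step 2. node 1  ⊔preds=⊤  new=⊤  old=+  +wl: 0
  step 3. node 2  ⊔preds=⊤  new=⊤  old=0  +wl: 1
  step 4. node 3  ⊔preds=⊤  new=⊤  old=+  +wl: 
  step 5. node 4  ⊔preds=⊤  new=⊤  old=⊥  +wl: 2
  step 6. node 0  ⊔preds=⊤  new=⊤  old=−  +wl: 
  step 7. node 1  ⊔preds=⊤  new=⊤  stable
  step 8. node 2  ⊔preds=⊤  new=⊤  stable

Least fixpoint reached:
  node 0: ⊤
  node 1: ⊤
  node 2: ⊤
  node 3: ⊤
  node 4: ⊤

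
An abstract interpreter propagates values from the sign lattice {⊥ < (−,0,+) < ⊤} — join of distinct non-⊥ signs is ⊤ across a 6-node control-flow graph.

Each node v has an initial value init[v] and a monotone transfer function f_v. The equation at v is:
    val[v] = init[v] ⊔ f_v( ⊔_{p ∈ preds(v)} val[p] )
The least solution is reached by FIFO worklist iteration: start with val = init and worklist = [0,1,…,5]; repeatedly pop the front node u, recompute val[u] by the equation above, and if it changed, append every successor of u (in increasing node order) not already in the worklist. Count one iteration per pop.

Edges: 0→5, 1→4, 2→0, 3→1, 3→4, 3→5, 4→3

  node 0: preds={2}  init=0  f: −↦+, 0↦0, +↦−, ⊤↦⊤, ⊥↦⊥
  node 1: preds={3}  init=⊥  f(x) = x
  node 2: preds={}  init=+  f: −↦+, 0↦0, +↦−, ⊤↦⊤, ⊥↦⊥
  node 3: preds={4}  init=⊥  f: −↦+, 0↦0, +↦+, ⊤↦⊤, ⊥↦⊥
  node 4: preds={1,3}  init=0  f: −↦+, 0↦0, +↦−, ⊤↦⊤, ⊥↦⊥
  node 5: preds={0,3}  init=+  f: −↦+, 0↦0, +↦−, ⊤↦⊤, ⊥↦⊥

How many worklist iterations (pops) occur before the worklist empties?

8

Iteration log — 8 steps:
  step 1. node 0  ⊔preds=+  new=⊤  old=0  +wl: 
  step 2. node 1  ⊔preds=⊥  new=⊥  stable
  step 3. node 2  ⊔preds=⊥  new=+  stable
  step 4. node 3  ⊔preds=0  new=0  old=⊥  +wl: 1
  step 5. node 4  ⊔preds=0  new=0  stable
  step 6. node 5  ⊔preds=⊤  new=⊤  old=+  +wl: 
  step 7. node 1  ⊔preds=0  new=0  old=⊥  +wl: 4
  step 8. node 4  ⊔preds=0  new=0  stable

Least fixpoint reached:
  node 0: ⊤
  node 1: 0
  node 2: +
  node 3: 0
  node 4: 0
  node 5: ⊤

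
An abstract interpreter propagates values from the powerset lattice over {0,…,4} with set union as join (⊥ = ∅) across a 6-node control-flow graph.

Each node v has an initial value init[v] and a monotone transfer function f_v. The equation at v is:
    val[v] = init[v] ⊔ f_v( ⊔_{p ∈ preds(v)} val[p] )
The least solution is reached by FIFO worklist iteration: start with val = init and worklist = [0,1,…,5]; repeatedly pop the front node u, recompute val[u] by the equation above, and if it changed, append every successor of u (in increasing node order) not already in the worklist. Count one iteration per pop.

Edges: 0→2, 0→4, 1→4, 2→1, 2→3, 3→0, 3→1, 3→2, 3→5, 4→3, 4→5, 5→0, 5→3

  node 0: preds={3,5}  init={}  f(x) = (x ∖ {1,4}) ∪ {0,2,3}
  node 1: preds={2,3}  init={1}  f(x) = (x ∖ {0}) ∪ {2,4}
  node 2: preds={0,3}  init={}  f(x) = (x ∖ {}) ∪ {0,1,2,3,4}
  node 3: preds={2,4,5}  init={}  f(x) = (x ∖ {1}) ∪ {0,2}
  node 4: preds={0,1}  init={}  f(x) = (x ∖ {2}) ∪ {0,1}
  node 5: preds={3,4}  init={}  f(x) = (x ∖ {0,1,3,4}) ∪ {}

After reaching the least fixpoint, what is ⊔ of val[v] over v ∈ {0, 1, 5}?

Iteration log — 11 steps:
  step 1. node 0  ⊔preds={}  new={0,2,3}  old={}  +wl: 
  step 2. node 1  ⊔preds={}  new={1,2,4}  old={1}  +wl: 
  step 3. node 2  ⊔preds={0,2,3}  new={0,1,2,3,4}  old={}  +wl: 1
  step 4. node 3  ⊔preds={0,1,2,3,4}  new={0,2,3,4}  old={}  +wl: 0,2
  step 5. node 4  ⊔preds={0,1,2,3,4}  new={0,1,3,4}  old={}  +wl: 3
  step 6. node 5  ⊔preds={0,1,2,3,4}  new={2}  old={}  +wl: 
  step 7. node 1  ⊔preds={0,1,2,3,4}  new={1,2,3,4}  old={1,2,4}  +wl: 4
  step 8. node 0  ⊔preds={0,2,3,4}  new={0,2,3}  stable
  step 9. node 2  ⊔preds={0,2,3,4}  new={0,1,2,3,4}  stable
  step 10. node 3  ⊔preds={0,1,2,3,4}  new={0,2,3,4}  stable
  step 11. node 4  ⊔preds={0,1,2,3,4}  new={0,1,3,4}  stable

Least fixpoint reached:
  node 0: {0,2,3}
  node 1: {1,2,3,4}
  node 2: {0,1,2,3,4}
  node 3: {0,2,3,4}
  node 4: {0,1,3,4}
  node 5: {2}

{0,1,2,3,4}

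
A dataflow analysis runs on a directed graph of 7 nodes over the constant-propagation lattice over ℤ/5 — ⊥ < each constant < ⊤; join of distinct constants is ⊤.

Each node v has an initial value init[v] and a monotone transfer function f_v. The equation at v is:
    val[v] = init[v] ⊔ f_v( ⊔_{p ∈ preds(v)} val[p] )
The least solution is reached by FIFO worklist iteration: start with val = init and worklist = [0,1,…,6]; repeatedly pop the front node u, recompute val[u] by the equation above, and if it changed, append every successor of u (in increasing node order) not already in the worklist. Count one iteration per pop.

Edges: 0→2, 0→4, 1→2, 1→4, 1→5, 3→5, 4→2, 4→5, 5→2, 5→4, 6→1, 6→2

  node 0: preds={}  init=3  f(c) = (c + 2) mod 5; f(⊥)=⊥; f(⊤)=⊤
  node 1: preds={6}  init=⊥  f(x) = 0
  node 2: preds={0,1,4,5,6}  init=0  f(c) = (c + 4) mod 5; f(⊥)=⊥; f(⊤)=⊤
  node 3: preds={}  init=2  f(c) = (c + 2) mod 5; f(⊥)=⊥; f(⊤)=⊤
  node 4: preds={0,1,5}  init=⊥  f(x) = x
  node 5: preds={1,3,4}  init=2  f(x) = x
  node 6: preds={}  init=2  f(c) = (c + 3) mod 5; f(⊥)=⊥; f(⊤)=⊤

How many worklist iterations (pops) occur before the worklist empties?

Trace (9 dequeues):
  [1] u=0 | in ⊥ | out 3 | ==
  [2] u=1 | in 2 | out 0 | prev ⊥ | push {}
  [3] u=2 | in ⊤ | out ⊤ | prev 0 | push {}
  [4] u=3 | in ⊥ | out 2 | ==
  [5] u=4 | in ⊤ | out ⊤ | prev ⊥ | push {2}
  [6] u=5 | in ⊤ | out ⊤ | prev 2 | push {4}
  [7] u=6 | in ⊥ | out 2 | ==
  [8] u=2 | in ⊤ | out ⊤ | ==
  [9] u=4 | in ⊤ | out ⊤ | ==

Converged values:
  [0] 3
  [1] 0
  [2] ⊤
  [3] 2
  [4] ⊤
  [5] ⊤
  [6] 2

9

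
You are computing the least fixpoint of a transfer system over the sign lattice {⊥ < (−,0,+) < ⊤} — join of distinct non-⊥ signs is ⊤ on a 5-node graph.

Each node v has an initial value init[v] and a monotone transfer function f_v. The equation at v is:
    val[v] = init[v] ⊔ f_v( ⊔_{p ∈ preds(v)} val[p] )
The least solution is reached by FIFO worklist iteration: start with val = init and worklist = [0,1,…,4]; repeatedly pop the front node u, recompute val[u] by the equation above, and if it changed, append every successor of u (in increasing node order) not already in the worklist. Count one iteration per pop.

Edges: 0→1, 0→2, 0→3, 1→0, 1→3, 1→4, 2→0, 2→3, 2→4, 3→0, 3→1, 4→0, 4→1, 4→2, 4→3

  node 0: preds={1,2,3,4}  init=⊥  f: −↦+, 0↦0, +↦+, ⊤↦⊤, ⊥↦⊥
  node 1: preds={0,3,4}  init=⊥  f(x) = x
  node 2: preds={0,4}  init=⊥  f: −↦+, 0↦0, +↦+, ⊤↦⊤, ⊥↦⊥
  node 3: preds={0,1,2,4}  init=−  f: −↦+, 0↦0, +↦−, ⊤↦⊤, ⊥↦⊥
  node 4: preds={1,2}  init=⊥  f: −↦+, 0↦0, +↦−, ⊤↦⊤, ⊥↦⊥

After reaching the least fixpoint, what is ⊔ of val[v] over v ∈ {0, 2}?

⊤

Trace (11 dequeues):
  [1] u=0 | in − | out + | prev ⊥ | push {}
  [2] u=1 | in ⊤ | out ⊤ | prev ⊥ | push {0}
  [3] u=2 | in + | out + | prev ⊥ | push {}
  [4] u=3 | in ⊤ | out ⊤ | prev − | push {1}
  [5] u=4 | in ⊤ | out ⊤ | prev ⊥ | push {2,3}
  [6] u=0 | in ⊤ | out ⊤ | prev + | push {}
  [7] u=1 | in ⊤ | out ⊤ | ==
  [8] u=2 | in ⊤ | out ⊤ | prev + | push {0,4}
  [9] u=3 | in ⊤ | out ⊤ | ==
  [10] u=0 | in ⊤ | out ⊤ | ==
  [11] u=4 | in ⊤ | out ⊤ | ==

Converged values:
  [0] ⊤
  [1] ⊤
  [2] ⊤
  [3] ⊤
  [4] ⊤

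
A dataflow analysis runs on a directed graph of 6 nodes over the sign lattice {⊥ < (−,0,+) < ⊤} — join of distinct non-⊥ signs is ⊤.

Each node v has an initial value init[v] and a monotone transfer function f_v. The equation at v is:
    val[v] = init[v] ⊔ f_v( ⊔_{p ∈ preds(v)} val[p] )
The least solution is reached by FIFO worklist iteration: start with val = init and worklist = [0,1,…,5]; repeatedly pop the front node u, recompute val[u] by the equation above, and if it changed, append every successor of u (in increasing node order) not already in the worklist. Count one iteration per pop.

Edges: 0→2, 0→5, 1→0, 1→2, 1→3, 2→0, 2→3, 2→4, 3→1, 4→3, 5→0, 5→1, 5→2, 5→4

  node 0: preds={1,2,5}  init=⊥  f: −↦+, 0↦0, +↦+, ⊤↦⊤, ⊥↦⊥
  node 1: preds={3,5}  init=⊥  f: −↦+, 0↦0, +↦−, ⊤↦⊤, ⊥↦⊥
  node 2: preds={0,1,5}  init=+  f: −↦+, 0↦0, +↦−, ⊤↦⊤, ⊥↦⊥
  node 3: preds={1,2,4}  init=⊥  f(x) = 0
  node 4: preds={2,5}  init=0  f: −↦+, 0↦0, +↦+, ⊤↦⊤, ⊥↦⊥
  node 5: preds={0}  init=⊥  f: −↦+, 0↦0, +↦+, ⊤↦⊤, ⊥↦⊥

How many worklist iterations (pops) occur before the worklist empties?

Worklist (16 pops):
  #1 pop 0: in=+ → + (was ⊥); enqueue []
  #2 pop 1: in=⊥ → ⊥ (no change)
  #3 pop 2: in=+ → ⊤ (was +); enqueue [0]
  #4 pop 3: in=⊤ → 0 (was ⊥); enqueue [1]
  #5 pop 4: in=⊤ → ⊤ (was 0); enqueue [3]
  #6 pop 5: in=+ → + (was ⊥); enqueue [2,4]
  #7 pop 0: in=⊤ → ⊤ (was +); enqueue [5]
  #8 pop 1: in=⊤ → ⊤ (was ⊥); enqueue [0]
  #9 pop 3: in=⊤ → 0 (no change)
  #10 pop 2: in=⊤ → ⊤ (no change)
  #11 pop 4: in=⊤ → ⊤ (no change)
  #12 pop 5: in=⊤ → ⊤ (was +); enqueue [1,2,4]
  #13 pop 0: in=⊤ → ⊤ (no change)
  #14 pop 1: in=⊤ → ⊤ (no change)
  #15 pop 2: in=⊤ → ⊤ (no change)
  #16 pop 4: in=⊤ → ⊤ (no change)

Fixpoint:
  val[0] = ⊤
  val[1] = ⊤
  val[2] = ⊤
  val[3] = 0
  val[4] = ⊤
  val[5] = ⊤

16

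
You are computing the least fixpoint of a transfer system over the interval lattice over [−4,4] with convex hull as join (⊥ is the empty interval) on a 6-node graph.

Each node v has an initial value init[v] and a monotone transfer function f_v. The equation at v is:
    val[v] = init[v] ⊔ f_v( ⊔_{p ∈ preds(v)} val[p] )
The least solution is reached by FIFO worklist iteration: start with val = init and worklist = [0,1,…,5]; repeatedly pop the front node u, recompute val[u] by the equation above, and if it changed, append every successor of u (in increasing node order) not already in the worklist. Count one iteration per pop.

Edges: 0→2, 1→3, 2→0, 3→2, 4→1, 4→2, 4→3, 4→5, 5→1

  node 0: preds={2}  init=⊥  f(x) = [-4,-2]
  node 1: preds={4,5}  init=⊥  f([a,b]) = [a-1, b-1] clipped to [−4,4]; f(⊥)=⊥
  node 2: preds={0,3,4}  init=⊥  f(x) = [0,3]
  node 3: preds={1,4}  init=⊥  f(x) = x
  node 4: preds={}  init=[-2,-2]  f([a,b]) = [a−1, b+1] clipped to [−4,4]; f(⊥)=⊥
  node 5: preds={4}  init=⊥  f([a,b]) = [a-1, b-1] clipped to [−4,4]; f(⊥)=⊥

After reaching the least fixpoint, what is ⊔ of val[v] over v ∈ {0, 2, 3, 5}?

[-4,3]

Worklist (11 pops):
  #1 pop 0: in=⊥ → [-4,-2] (was ⊥); enqueue []
  #2 pop 1: in=[-2,-2] → [-3,-3] (was ⊥); enqueue []
  #3 pop 2: in=[-4,-2] → [0,3] (was ⊥); enqueue [0]
  #4 pop 3: in=[-3,-2] → [-3,-2] (was ⊥); enqueue [2]
  #5 pop 4: in=⊥ → [-2,-2] (no change)
  #6 pop 5: in=[-2,-2] → [-3,-3] (was ⊥); enqueue [1]
  #7 pop 0: in=[0,3] → [-4,-2] (no change)
  #8 pop 2: in=[-4,-2] → [0,3] (no change)
  #9 pop 1: in=[-3,-2] → [-4,-3] (was [-3,-3]); enqueue [3]
  #10 pop 3: in=[-4,-2] → [-4,-2] (was [-3,-2]); enqueue [2]
  #11 pop 2: in=[-4,-2] → [0,3] (no change)

Fixpoint:
  val[0] = [-4,-2]
  val[1] = [-4,-3]
  val[2] = [0,3]
  val[3] = [-4,-2]
  val[4] = [-2,-2]
  val[5] = [-3,-3]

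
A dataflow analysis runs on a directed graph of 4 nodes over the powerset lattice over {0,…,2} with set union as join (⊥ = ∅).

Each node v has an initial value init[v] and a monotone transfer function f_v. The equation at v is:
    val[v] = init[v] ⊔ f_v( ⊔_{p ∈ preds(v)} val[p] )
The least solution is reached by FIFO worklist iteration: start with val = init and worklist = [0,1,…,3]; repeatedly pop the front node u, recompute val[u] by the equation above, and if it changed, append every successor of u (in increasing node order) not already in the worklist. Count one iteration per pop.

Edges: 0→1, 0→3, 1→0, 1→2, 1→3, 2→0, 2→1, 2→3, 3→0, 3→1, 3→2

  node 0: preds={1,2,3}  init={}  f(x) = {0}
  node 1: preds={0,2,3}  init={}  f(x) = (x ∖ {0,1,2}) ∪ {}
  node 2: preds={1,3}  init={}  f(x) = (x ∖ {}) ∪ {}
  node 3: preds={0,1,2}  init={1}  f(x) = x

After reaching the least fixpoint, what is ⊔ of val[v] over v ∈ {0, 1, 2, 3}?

{0,1}

Worklist (10 pops):
  #1 pop 0: in={1} → {0} (was {}); enqueue []
  #2 pop 1: in={0,1} → {} (no change)
  #3 pop 2: in={1} → {1} (was {}); enqueue [0,1]
  #4 pop 3: in={0,1} → {0,1} (was {1}); enqueue [2]
  #5 pop 0: in={0,1} → {0} (no change)
  #6 pop 1: in={0,1} → {} (no change)
  #7 pop 2: in={0,1} → {0,1} (was {1}); enqueue [0,1,3]
  #8 pop 0: in={0,1} → {0} (no change)
  #9 pop 1: in={0,1} → {} (no change)
  #10 pop 3: in={0,1} → {0,1} (no change)

Fixpoint:
  val[0] = {0}
  val[1] = {}
  val[2] = {0,1}
  val[3] = {0,1}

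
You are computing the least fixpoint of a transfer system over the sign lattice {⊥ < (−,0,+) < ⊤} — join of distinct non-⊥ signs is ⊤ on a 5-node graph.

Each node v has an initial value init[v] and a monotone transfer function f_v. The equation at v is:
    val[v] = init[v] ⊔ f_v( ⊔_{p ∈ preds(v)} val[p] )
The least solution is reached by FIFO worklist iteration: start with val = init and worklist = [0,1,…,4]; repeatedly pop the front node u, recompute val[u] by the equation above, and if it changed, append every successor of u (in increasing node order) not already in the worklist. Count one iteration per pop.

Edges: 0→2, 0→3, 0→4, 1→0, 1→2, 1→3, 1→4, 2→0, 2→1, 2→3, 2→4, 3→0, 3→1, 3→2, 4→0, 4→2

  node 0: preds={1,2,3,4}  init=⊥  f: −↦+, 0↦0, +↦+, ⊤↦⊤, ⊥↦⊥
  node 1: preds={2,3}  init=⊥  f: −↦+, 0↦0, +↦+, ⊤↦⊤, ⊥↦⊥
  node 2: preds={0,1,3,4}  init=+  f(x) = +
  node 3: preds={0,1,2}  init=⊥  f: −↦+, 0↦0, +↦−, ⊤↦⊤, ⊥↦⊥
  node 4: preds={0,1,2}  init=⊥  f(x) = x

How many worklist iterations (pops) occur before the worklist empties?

13

Iteration log — 13 steps:
  step 1. node 0  ⊔preds=+  new=+  old=⊥  +wl: 
  step 2. node 1  ⊔preds=+  new=+  old=⊥  +wl: 0
  step 3. node 2  ⊔preds=+  new=+  stable
  step 4. node 3  ⊔preds=+  new=−  old=⊥  +wl: 1,2
  step 5. node 4  ⊔preds=+  new=+  old=⊥  +wl: 
  step 6. node 0  ⊔preds=⊤  new=⊤  old=+  +wl: 3,4
  step 7. node 1  ⊔preds=⊤  new=⊤  old=+  +wl: 0
  step 8. node 2  ⊔preds=⊤  new=+  stable
  step 9. node 3  ⊔preds=⊤  new=⊤  old=−  +wl: 1,2
  step 10. node 4  ⊔preds=⊤  new=⊤  old=+  +wl: 
  step 11. node 0  ⊔preds=⊤  new=⊤  stable
  step 12. node 1  ⊔preds=⊤  new=⊤  stable
  step 13. node 2  ⊔preds=⊤  new=+  stable

Least fixpoint reached:
  node 0: ⊤
  node 1: ⊤
  node 2: +
  node 3: ⊤
  node 4: ⊤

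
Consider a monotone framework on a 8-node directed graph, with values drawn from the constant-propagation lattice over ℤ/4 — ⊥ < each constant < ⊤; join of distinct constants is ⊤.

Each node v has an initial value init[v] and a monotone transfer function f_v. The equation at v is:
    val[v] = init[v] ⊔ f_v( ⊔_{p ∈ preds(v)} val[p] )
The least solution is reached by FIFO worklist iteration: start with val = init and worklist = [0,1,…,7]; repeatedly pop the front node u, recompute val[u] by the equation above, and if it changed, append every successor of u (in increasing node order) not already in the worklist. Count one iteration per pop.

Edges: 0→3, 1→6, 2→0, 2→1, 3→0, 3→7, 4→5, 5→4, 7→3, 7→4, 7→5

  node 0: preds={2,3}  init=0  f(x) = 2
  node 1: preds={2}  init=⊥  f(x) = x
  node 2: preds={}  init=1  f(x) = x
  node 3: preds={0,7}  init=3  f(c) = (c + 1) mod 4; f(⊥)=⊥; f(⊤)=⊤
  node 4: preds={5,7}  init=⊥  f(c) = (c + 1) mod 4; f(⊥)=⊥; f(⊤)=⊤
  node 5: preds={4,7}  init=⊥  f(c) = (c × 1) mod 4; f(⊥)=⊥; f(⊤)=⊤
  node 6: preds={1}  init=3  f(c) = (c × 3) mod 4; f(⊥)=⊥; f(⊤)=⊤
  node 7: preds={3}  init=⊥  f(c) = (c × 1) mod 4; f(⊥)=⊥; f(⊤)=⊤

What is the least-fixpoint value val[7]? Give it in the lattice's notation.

Worklist (13 pops):
  #1 pop 0: in=⊤ → ⊤ (was 0); enqueue []
  #2 pop 1: in=1 → 1 (was ⊥); enqueue []
  #3 pop 2: in=⊥ → 1 (no change)
  #4 pop 3: in=⊤ → ⊤ (was 3); enqueue [0]
  #5 pop 4: in=⊥ → ⊥ (no change)
  #6 pop 5: in=⊥ → ⊥ (no change)
  #7 pop 6: in=1 → 3 (no change)
  #8 pop 7: in=⊤ → ⊤ (was ⊥); enqueue [3,4,5]
  #9 pop 0: in=⊤ → ⊤ (no change)
  #10 pop 3: in=⊤ → ⊤ (no change)
  #11 pop 4: in=⊤ → ⊤ (was ⊥); enqueue []
  #12 pop 5: in=⊤ → ⊤ (was ⊥); enqueue [4]
  #13 pop 4: in=⊤ → ⊤ (no change)

Fixpoint:
  val[0] = ⊤
  val[1] = 1
  val[2] = 1
  val[3] = ⊤
  val[4] = ⊤
  val[5] = ⊤
  val[6] = 3
  val[7] = ⊤

⊤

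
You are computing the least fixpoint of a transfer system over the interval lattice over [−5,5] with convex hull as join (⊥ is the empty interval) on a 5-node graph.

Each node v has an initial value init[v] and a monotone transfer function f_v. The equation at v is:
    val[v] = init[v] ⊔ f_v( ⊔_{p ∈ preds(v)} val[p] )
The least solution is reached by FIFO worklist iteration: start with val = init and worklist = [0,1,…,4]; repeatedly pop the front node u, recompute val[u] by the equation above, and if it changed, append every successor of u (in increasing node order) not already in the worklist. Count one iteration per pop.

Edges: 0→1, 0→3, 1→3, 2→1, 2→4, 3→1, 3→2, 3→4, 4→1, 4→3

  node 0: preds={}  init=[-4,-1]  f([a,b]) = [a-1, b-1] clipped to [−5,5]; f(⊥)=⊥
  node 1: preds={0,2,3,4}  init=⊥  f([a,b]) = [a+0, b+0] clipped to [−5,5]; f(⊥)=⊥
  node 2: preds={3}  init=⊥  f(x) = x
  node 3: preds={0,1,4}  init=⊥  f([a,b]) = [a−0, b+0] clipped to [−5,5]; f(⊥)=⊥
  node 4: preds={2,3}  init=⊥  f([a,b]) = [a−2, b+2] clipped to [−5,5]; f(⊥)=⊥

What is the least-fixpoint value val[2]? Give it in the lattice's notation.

[-5,5]

Iteration log — 22 steps:
  step 1. node 0  ⊔preds=⊥  new=[-4,-1]  stable
  step 2. node 1  ⊔preds=[-4,-1]  new=[-4,-1]  old=⊥  +wl: 
  step 3. node 2  ⊔preds=⊥  new=⊥  stable
  step 4. node 3  ⊔preds=[-4,-1]  new=[-4,-1]  old=⊥  +wl: 1,2
  step 5. node 4  ⊔preds=[-4,-1]  new=[-5,1]  old=⊥  +wl: 3
  step 6. node 1  ⊔preds=[-5,1]  new=[-5,1]  old=[-4,-1]  +wl: 
  step 7. node 2  ⊔preds=[-4,-1]  new=[-4,-1]  old=⊥  +wl: 1,4
  step 8. node 3  ⊔preds=[-5,1]  new=[-5,1]  old=[-4,-1]  +wl: 2
  step 9. node 1  ⊔preds=[-5,1]  new=[-5,1]  stable
  step 10. node 4  ⊔preds=[-5,1]  new=[-5,3]  old=[-5,1]  +wl: 1,3
  step 11. node 2  ⊔preds=[-5,1]  new=[-5,1]  old=[-4,-1]  +wl: 4
  step 12. node 1  ⊔preds=[-5,3]  new=[-5,3]  old=[-5,1]  +wl: 
  step 13. node 3  ⊔preds=[-5,3]  new=[-5,3]  old=[-5,1]  +wl: 1,2
  step 14. node 4  ⊔preds=[-5,3]  new=[-5,5]  old=[-5,3]  +wl: 3
  step 15. node 1  ⊔preds=[-5,5]  new=[-5,5]  old=[-5,3]  +wl: 
  step 16. node 2  ⊔preds=[-5,3]  new=[-5,3]  old=[-5,1]  +wl: 1,4
  step 17. node 3  ⊔preds=[-5,5]  new=[-5,5]  old=[-5,3]  +wl: 2
  step 18. node 1  ⊔preds=[-5,5]  new=[-5,5]  stable
  step 19. node 4  ⊔preds=[-5,5]  new=[-5,5]  stable
  step 20. node 2  ⊔preds=[-5,5]  new=[-5,5]  old=[-5,3]  +wl: 1,4
  step 21. node 1  ⊔preds=[-5,5]  new=[-5,5]  stable
  step 22. node 4  ⊔preds=[-5,5]  new=[-5,5]  stable

Least fixpoint reached:
  node 0: [-4,-1]
  node 1: [-5,5]
  node 2: [-5,5]
  node 3: [-5,5]
  node 4: [-5,5]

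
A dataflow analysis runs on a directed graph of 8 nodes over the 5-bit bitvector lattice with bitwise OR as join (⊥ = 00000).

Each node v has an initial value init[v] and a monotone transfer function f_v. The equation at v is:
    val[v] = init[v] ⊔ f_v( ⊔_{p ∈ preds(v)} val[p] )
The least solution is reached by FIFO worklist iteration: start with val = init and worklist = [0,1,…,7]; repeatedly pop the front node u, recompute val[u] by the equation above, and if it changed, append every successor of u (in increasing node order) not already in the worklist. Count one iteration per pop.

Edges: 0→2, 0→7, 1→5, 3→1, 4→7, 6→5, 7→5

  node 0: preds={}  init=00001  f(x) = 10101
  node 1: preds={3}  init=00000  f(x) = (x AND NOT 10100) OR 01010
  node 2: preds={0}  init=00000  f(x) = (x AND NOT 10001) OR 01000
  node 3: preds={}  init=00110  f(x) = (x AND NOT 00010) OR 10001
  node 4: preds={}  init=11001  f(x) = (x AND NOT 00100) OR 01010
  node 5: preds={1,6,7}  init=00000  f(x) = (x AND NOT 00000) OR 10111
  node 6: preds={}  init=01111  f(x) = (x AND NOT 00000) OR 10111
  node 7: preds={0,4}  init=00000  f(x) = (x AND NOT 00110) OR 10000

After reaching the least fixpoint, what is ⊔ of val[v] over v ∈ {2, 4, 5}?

11111

Worklist (10 pops):
  #1 pop 0: in=00000 → 10101 (was 00001); enqueue []
  #2 pop 1: in=00110 → 01010 (was 00000); enqueue []
  #3 pop 2: in=10101 → 01100 (was 00000); enqueue []
  #4 pop 3: in=00000 → 10111 (was 00110); enqueue [1]
  #5 pop 4: in=00000 → 11011 (was 11001); enqueue []
  #6 pop 5: in=01111 → 11111 (was 00000); enqueue []
  #7 pop 6: in=00000 → 11111 (was 01111); enqueue [5]
  #8 pop 7: in=11111 → 11001 (was 00000); enqueue []
  #9 pop 1: in=10111 → 01011 (was 01010); enqueue []
  #10 pop 5: in=11111 → 11111 (no change)

Fixpoint:
  val[0] = 10101
  val[1] = 01011
  val[2] = 01100
  val[3] = 10111
  val[4] = 11011
  val[5] = 11111
  val[6] = 11111
  val[7] = 11001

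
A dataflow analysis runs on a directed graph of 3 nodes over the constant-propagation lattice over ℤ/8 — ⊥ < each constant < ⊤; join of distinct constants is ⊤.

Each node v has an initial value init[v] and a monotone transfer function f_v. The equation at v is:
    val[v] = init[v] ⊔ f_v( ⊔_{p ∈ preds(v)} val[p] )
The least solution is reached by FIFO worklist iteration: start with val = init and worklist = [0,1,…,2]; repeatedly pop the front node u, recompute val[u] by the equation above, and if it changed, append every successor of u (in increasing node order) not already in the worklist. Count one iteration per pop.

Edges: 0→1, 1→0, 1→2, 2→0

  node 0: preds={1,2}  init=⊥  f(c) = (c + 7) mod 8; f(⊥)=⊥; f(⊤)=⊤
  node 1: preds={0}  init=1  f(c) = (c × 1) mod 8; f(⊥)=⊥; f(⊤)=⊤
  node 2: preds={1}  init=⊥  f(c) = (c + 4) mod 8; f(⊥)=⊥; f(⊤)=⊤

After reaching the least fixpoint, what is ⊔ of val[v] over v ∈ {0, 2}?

Iteration log — 5 steps:
  step 1. node 0  ⊔preds=1  new=0  old=⊥  +wl: 
  step 2. node 1  ⊔preds=0  new=⊤  old=1  +wl: 0
  step 3. node 2  ⊔preds=⊤  new=⊤  old=⊥  +wl: 
  step 4. node 0  ⊔preds=⊤  new=⊤  old=0  +wl: 1
  step 5. node 1  ⊔preds=⊤  new=⊤  stable

Least fixpoint reached:
  node 0: ⊤
  node 1: ⊤
  node 2: ⊤

⊤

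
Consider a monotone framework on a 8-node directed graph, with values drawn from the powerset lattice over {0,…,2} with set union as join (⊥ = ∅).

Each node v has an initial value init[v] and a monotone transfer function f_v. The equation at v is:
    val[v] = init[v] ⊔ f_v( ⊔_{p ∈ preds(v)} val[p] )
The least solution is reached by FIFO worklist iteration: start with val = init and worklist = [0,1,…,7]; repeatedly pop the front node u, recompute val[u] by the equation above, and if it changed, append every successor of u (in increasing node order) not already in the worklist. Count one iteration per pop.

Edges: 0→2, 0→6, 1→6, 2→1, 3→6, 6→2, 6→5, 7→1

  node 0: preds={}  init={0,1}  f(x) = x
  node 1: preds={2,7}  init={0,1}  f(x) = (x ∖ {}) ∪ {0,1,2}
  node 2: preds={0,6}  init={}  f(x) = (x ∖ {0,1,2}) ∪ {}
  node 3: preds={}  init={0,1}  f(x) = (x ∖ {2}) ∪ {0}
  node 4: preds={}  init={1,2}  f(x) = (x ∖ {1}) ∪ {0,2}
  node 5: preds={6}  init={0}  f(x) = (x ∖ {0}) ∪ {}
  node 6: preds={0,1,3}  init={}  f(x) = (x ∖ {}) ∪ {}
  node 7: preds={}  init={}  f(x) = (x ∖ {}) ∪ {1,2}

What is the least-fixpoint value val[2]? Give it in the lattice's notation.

Trace (11 dequeues):
  [1] u=0 | in {} | out {0,1} | ==
  [2] u=1 | in {} | out {0,1,2} | prev {0,1} | push {}
  [3] u=2 | in {0,1} | out {} | ==
  [4] u=3 | in {} | out {0,1} | ==
  [5] u=4 | in {} | out {0,1,2} | prev {1,2} | push {}
  [6] u=5 | in {} | out {0} | ==
  [7] u=6 | in {0,1,2} | out {0,1,2} | prev {} | push {2,5}
  [8] u=7 | in {} | out {1,2} | prev {} | push {1}
  [9] u=2 | in {0,1,2} | out {} | ==
  [10] u=5 | in {0,1,2} | out {0,1,2} | prev {0} | push {}
  [11] u=1 | in {1,2} | out {0,1,2} | ==

Converged values:
  [0] {0,1}
  [1] {0,1,2}
  [2] {}
  [3] {0,1}
  [4] {0,1,2}
  [5] {0,1,2}
  [6] {0,1,2}
  [7] {1,2}

{}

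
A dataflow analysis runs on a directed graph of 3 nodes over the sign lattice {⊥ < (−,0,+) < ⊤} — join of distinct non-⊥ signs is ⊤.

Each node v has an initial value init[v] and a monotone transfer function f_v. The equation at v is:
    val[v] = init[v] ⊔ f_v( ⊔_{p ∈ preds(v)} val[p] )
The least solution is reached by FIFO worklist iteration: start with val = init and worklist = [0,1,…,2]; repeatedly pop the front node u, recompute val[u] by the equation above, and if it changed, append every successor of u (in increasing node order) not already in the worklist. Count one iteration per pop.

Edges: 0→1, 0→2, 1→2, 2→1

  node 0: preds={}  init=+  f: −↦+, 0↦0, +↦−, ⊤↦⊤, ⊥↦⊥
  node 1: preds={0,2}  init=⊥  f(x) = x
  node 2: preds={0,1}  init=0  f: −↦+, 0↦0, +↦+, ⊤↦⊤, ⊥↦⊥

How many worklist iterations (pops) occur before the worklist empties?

4

Worklist (4 pops):
  #1 pop 0: in=⊥ → + (no change)
  #2 pop 1: in=⊤ → ⊤ (was ⊥); enqueue []
  #3 pop 2: in=⊤ → ⊤ (was 0); enqueue [1]
  #4 pop 1: in=⊤ → ⊤ (no change)

Fixpoint:
  val[0] = +
  val[1] = ⊤
  val[2] = ⊤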